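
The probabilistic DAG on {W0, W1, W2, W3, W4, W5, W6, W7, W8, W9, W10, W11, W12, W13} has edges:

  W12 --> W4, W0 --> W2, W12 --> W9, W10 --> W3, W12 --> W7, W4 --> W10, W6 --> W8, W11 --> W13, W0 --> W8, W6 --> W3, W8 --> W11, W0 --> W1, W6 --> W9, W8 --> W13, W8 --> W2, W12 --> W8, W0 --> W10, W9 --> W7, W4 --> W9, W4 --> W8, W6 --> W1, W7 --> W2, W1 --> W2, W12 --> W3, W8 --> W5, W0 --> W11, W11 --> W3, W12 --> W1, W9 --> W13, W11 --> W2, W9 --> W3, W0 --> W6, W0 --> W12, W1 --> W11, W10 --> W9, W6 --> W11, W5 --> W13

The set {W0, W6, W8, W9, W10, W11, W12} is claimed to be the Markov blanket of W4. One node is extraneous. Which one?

A node's Markov blanket = Pa ∪ Ch ∪ (parents of Ch other than the node itself).
Pa(W4) = {W12}.
Ch(W4) = {W8, W9, W10}.
Other parents of W4's children:
  W10 also has parent W0.
  W9's other parents are W6, W10, W12.
  W8's other parents are W0, W6, W12.
MB(W4) = {W0, W6, W8, W9, W10, W12}.
W11 is neither a parent, child, nor co-parent of W4, so it does not belong.

W11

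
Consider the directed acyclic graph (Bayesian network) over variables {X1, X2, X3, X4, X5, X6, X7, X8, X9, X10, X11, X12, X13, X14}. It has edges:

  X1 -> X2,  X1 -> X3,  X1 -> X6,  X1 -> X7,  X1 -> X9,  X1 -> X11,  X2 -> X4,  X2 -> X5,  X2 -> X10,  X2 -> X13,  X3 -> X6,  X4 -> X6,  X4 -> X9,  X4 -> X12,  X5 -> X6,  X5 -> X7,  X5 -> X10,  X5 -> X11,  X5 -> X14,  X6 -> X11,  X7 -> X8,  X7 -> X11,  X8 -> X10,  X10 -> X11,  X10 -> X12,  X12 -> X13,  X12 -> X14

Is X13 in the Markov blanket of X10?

The Markov blanket of a node is its parents, its children, and the other parents of its children.
Parents of X10: X2, X5, X8.
Ch(X10) = {X11, X12}.
Co-parents of X10 (other parents of its children):
  X11: X1, X5, X6, X7
  X12: X4
MB(X10) = {X1, X2, X4, X5, X6, X7, X8, X11, X12}; X13 is not in this set.

No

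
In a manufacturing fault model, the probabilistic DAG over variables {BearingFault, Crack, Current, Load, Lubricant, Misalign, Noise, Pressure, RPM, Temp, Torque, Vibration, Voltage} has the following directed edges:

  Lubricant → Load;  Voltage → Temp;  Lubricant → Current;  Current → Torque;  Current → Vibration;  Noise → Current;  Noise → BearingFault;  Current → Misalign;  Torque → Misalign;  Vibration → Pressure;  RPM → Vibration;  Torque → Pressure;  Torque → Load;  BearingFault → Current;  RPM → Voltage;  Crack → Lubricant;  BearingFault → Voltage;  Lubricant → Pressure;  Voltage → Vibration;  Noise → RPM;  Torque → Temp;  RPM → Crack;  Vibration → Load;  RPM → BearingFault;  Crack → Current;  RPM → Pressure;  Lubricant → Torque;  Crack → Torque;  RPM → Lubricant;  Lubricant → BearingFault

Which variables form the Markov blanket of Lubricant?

Lubricant has children BearingFault, Current, Load, Pressure, Torque.
Lubricant has parents Crack, RPM.
Parents of each child, excluding Lubricant:
  BearingFault's other parents are Noise, RPM.
  Current also has parents BearingFault, Crack, Noise.
  Torque also has parents Crack, Current.
  parents(Pressure) \ {Lubricant} = {RPM, Torque, Vibration}.
  parents(Load) \ {Lubricant} = {Torque, Vibration}.
Taking the union gives {BearingFault, Crack, Current, Load, Noise, Pressure, RPM, Torque, Vibration}.

{BearingFault, Crack, Current, Load, Noise, Pressure, RPM, Torque, Vibration}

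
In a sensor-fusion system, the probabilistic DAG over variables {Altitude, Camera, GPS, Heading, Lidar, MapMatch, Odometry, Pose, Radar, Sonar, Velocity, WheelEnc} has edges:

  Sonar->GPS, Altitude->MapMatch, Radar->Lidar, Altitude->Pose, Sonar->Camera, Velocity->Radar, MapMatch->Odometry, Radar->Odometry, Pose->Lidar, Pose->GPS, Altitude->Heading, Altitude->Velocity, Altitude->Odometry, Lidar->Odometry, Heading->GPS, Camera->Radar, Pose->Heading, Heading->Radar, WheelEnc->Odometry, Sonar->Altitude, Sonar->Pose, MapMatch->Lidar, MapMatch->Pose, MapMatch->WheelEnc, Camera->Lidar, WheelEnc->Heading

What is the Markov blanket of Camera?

By definition, MB(Camera) is built from Camera's parents, Camera's children, and the co-parents of Camera.
Parents of Camera: Sonar.
Camera's children: Lidar, Radar.
Other parents of Camera's children:
  parents(Radar) \ {Camera} = {Heading, Velocity}.
  Lidar also has parents MapMatch, Pose, Radar.
MB(Camera) = {Heading, Lidar, MapMatch, Pose, Radar, Sonar, Velocity}.

{Heading, Lidar, MapMatch, Pose, Radar, Sonar, Velocity}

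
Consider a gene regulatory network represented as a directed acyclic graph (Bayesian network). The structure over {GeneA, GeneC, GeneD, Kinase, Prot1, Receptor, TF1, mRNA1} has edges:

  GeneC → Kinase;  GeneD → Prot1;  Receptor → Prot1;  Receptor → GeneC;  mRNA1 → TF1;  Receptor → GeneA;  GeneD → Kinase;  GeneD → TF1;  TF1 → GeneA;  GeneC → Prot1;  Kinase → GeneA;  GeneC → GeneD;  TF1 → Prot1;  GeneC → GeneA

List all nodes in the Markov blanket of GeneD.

GeneD has parent GeneC.
Ch(GeneD) = {Kinase, Prot1, TF1}.
For each child, the remaining parents (spouses of GeneD):
  Kinase: GeneC
  TF1: mRNA1
  Prot1: GeneC, Receptor, TF1
Taking the union gives {GeneC, Kinase, Prot1, Receptor, TF1, mRNA1}.

{GeneC, Kinase, Prot1, Receptor, TF1, mRNA1}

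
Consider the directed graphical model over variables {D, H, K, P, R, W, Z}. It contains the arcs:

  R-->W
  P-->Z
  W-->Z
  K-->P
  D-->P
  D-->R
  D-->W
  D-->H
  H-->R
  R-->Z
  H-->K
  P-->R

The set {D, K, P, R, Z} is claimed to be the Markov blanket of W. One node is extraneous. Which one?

By definition, MB(W) is built from W's parents, W's children, and the co-parents of W.
Parents of W: D, R.
W has child Z.
For each child, the remaining parents (spouses of W):
  Z: P, R
MB(W) = {D, P, R, Z}.
K is neither a parent, child, nor co-parent of W, so it does not belong.

K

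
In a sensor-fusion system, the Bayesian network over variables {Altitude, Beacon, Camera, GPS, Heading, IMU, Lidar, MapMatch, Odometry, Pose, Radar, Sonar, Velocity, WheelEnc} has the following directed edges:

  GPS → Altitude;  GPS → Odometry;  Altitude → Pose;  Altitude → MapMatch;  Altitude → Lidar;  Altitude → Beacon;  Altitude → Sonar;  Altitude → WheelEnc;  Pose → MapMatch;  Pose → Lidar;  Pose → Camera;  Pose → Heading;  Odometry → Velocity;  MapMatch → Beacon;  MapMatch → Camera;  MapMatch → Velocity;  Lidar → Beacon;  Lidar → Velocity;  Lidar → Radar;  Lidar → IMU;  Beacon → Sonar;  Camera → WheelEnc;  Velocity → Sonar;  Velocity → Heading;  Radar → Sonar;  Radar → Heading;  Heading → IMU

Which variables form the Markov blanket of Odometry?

A node's Markov blanket = Pa ∪ Ch ∪ (parents of Ch other than the node itself).
Pa(Odometry) = {GPS}.
Odometry's children: Velocity.
Co-parents of Odometry (other parents of its children):
  parents(Velocity) \ {Odometry} = {Lidar, MapMatch}.
Taking the union gives {GPS, Lidar, MapMatch, Velocity}.

{GPS, Lidar, MapMatch, Velocity}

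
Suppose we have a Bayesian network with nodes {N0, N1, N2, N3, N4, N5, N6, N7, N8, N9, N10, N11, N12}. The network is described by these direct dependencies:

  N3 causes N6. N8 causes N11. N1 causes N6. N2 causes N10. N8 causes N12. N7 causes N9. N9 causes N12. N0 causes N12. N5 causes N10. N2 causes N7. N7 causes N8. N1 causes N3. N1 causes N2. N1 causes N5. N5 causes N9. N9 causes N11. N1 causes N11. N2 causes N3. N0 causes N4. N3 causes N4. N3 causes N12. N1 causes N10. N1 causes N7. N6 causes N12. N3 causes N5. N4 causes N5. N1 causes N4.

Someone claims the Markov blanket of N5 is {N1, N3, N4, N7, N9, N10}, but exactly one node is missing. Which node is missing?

N2

Pa(N5) = {N1, N3, N4}.
N5's children: N9, N10.
For each child, the remaining parents (spouses of N5):
  N9's other parent is N7.
  N10 also has parents N1, N2.
MB(N5) = {N1, N2, N3, N4, N7, N9, N10}.
Comparing with the claimed set, N2 is missing.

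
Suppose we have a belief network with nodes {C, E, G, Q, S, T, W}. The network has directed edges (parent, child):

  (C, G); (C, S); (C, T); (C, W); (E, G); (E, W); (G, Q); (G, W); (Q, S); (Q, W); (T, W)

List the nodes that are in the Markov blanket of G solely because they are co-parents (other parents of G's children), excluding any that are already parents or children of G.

{T}

Children of G: Q, W.
  Q has no other parent.
  parents(W) \ {G} = {C, E, Q, T}.
Excluding nodes already adjacent to G (C, E, Q, W), the co-parent-only contribution is {T}.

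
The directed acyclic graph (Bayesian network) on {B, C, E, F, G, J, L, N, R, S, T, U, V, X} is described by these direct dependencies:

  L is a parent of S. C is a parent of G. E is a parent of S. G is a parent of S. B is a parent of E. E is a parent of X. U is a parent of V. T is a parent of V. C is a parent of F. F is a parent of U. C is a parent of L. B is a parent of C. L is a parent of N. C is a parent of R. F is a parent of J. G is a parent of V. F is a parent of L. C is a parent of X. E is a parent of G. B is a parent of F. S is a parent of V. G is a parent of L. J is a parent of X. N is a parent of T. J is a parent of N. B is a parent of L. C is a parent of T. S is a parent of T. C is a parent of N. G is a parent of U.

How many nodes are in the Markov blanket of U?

U's parents: F, G.
U has child V.
For each child, the remaining parents (spouses of U):
  V: G, S, T
MB(U) = {F, G, S, T, V}, which has 5 nodes.

5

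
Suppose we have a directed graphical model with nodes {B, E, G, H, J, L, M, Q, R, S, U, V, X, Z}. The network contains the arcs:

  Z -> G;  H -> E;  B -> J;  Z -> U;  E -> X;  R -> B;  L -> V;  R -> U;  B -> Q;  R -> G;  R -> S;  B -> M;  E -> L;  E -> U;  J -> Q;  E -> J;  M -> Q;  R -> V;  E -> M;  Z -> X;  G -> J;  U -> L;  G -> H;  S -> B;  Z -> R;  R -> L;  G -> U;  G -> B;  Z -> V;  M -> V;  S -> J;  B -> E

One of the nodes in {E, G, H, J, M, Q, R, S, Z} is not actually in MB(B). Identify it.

Z

A node's Markov blanket = Pa ∪ Ch ∪ (parents of Ch other than the node itself).
B's parents: G, R, S.
B has children E, J, M, Q.
For each child, the remaining parents (spouses of B):
  E: H
  J: E, G, S
  M: E
  Q: J, M
MB(B) = {E, G, H, J, M, Q, R, S}.
Z is neither a parent, child, nor co-parent of B, so it does not belong.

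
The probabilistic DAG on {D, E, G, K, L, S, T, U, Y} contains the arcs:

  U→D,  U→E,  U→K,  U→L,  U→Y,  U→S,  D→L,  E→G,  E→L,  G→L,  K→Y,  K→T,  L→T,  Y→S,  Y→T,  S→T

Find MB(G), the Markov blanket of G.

By definition, MB(G) is built from G's parents, G's children, and the co-parents of G.
Ch(G) = {L}.
G's parents: E.
Other parents of G's children:
  L's other parents are D, E, U.
Taking the union gives {D, E, L, U}.

{D, E, L, U}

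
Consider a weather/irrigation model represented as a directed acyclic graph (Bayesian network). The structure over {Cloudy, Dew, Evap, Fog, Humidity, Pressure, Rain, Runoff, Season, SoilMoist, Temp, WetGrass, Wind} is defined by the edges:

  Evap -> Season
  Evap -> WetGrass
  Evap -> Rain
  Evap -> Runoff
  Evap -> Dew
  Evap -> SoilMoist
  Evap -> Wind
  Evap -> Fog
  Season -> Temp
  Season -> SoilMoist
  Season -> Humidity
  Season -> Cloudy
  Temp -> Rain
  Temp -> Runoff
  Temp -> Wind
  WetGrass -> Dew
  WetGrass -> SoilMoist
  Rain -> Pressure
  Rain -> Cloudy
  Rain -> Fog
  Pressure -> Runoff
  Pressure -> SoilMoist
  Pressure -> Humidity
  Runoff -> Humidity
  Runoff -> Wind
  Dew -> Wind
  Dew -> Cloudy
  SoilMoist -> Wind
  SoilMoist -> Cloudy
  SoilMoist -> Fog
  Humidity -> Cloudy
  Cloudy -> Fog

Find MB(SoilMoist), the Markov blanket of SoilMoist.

By definition, MB(SoilMoist) is built from SoilMoist's parents, SoilMoist's children, and the co-parents of SoilMoist.
Pa(SoilMoist) = {Evap, Pressure, Season, WetGrass}.
SoilMoist has children Cloudy, Fog, Wind.
Parents of each child, excluding SoilMoist:
  Wind's other parents are Dew, Evap, Runoff, Temp.
  Cloudy's other parents are Dew, Humidity, Rain, Season.
  parents(Fog) \ {SoilMoist} = {Cloudy, Evap, Rain}.
MB(SoilMoist) = {Cloudy, Dew, Evap, Fog, Humidity, Pressure, Rain, Runoff, Season, Temp, WetGrass, Wind}.

{Cloudy, Dew, Evap, Fog, Humidity, Pressure, Rain, Runoff, Season, Temp, WetGrass, Wind}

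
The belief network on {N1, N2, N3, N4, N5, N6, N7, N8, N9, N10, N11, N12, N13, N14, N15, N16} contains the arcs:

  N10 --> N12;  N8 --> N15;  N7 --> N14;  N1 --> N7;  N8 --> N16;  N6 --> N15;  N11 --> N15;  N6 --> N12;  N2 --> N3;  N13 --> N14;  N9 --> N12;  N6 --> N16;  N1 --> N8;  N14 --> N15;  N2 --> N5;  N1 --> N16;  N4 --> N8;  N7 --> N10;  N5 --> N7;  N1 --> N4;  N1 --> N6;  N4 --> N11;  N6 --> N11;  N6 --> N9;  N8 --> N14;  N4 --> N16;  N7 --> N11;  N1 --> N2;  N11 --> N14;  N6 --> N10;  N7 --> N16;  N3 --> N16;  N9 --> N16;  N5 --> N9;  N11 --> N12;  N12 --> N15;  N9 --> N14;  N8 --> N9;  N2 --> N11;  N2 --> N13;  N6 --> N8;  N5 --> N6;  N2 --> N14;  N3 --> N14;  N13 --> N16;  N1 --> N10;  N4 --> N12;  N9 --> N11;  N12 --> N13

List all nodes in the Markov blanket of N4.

{N1, N2, N3, N6, N7, N8, N9, N10, N11, N12, N13, N16}

N4 has parent N1.
N4 has children N8, N11, N12, N16.
For each child, the remaining parents (spouses of N4):
  N8: N1, N6
  N11: N2, N6, N7, N9
  N12: N6, N9, N10, N11
  N16: N1, N3, N6, N7, N8, N9, N13
MB(N4) = {N1, N2, N3, N6, N7, N8, N9, N10, N11, N12, N13, N16}.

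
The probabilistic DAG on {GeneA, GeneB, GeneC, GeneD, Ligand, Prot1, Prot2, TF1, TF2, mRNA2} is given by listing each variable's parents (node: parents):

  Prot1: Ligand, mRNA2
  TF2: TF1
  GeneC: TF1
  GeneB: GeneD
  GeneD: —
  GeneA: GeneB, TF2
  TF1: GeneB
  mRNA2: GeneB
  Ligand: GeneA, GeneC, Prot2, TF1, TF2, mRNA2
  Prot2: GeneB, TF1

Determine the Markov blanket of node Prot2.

Prot2's children: Ligand.
Prot2 has parents GeneB, TF1.
Parents of each child, excluding Prot2:
  Ligand also has parents GeneA, GeneC, TF1, TF2, mRNA2.
MB(Prot2) = {GeneA, GeneB, GeneC, Ligand, TF1, TF2, mRNA2}.

{GeneA, GeneB, GeneC, Ligand, TF1, TF2, mRNA2}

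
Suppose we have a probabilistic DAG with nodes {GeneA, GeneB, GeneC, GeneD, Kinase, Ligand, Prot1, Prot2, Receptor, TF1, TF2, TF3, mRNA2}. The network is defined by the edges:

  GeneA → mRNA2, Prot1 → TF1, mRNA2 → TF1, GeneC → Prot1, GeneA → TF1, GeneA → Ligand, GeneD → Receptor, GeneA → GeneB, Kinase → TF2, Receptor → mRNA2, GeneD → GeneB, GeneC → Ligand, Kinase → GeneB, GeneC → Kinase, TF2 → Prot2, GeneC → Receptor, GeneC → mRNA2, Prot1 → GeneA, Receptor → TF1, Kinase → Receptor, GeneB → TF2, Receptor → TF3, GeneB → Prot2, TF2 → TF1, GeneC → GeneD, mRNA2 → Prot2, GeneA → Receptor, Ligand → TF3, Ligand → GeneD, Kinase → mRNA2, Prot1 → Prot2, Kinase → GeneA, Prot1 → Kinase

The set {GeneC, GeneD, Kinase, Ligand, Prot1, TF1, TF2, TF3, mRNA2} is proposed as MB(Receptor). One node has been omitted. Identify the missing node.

GeneA

A node's Markov blanket = Pa ∪ Ch ∪ (parents of Ch other than the node itself).
Receptor has parents GeneA, GeneC, GeneD, Kinase.
Ch(Receptor) = {TF1, TF3, mRNA2}.
For each child, the remaining parents (spouses of Receptor):
  mRNA2: GeneA, GeneC, Kinase
  TF1: GeneA, Prot1, TF2, mRNA2
  TF3: Ligand
MB(Receptor) = {GeneA, GeneC, GeneD, Kinase, Ligand, Prot1, TF1, TF2, TF3, mRNA2}.
Comparing with the claimed set, GeneA is missing.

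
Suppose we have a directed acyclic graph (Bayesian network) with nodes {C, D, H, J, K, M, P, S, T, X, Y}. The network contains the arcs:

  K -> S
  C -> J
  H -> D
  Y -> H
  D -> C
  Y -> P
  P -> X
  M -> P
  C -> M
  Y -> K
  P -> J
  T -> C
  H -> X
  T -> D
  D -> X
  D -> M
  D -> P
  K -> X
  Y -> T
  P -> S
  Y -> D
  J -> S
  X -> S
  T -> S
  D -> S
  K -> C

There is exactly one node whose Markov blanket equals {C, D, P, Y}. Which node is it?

M

The target node must have every member of {C, D, P, Y} as a parent, child, or co-parent, and no others.
Parents of M: C, D; children: P; co-parents: D, Y.
These exactly cover the given set, so the node is M.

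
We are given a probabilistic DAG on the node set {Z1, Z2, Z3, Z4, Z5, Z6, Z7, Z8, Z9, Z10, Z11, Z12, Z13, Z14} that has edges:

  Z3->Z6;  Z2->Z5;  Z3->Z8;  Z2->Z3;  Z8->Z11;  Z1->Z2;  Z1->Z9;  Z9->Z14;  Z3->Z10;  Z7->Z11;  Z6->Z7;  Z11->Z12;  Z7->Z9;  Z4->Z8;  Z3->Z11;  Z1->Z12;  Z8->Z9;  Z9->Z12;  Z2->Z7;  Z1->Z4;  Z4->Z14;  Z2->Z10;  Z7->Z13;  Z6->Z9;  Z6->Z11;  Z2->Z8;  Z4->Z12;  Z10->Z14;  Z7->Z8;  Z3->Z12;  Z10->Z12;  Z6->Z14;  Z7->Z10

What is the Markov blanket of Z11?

{Z1, Z3, Z4, Z6, Z7, Z8, Z9, Z10, Z12}

A node's Markov blanket = Pa ∪ Ch ∪ (parents of Ch other than the node itself).
Z11's parents: Z3, Z6, Z7, Z8.
Z11 has child Z12.
For each child, the remaining parents (spouses of Z11):
  Z12's other parents are Z1, Z3, Z4, Z9, Z10.
Union: {Z3, Z6, Z7, Z8} ∪ {Z12} ∪ {Z1, Z3, Z4, Z9, Z10} = {Z1, Z3, Z4, Z6, Z7, Z8, Z9, Z10, Z12}.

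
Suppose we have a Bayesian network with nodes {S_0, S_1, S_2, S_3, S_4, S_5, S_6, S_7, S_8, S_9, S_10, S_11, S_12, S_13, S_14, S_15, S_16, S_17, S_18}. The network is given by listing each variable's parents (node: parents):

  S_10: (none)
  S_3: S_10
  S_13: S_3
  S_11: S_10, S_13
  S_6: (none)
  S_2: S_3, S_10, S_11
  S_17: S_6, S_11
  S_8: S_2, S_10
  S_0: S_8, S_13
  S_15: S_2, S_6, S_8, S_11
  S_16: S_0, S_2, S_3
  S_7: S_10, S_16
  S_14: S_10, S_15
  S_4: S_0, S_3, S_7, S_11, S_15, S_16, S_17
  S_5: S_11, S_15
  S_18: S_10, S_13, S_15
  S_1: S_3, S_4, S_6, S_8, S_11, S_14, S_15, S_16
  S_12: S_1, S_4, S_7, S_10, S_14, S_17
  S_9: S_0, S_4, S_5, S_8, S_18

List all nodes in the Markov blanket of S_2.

Recall MB(v) = parents ∪ children ∪ spouses, where spouses are the other parents of v's children.
Ch(S_2) = {S_8, S_15, S_16}.
S_2's parents: S_3, S_10, S_11.
Parents of each child, excluding S_2:
  S_8's other parent is S_10.
  S_15 also has parents S_6, S_8, S_11.
  S_16's other parents are S_0, S_3.
So the Markov blanket of S_2 is {S_0, S_3, S_6, S_8, S_10, S_11, S_15, S_16}.

{S_0, S_3, S_6, S_8, S_10, S_11, S_15, S_16}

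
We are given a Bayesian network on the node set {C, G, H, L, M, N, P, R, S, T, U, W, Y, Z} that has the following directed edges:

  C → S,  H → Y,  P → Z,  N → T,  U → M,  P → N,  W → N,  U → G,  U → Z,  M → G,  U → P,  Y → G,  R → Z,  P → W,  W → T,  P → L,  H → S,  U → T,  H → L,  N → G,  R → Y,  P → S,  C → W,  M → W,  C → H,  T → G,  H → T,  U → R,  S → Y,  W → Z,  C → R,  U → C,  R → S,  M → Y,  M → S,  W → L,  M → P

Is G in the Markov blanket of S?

A node's Markov blanket = Pa ∪ Ch ∪ (parents of Ch other than the node itself).
Pa(S) = {C, H, M, P, R}.
Children of S: Y.
For each child, the remaining parents (spouses of S):
  parents(Y) \ {S} = {H, M, R}.
MB(S) = {C, H, M, P, R, Y}; G is not in this set.

No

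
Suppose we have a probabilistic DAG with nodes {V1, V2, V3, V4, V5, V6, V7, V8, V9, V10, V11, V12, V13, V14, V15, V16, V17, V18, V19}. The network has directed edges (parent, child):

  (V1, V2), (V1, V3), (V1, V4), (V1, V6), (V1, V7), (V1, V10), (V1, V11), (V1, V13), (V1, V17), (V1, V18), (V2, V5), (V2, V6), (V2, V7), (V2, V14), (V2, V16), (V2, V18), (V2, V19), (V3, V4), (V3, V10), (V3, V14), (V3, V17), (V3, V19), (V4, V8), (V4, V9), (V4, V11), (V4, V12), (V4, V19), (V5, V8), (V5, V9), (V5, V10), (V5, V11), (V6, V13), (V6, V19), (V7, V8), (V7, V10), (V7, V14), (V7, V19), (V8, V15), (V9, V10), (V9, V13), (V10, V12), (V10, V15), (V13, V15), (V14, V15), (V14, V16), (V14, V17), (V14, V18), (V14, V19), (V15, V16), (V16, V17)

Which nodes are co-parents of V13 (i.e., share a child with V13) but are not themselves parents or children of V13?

Children of V13: V15.
  V15: V8, V10, V14
Excluding nodes already adjacent to V13 (V1, V6, V9, V15), the co-parent-only contribution is {V8, V10, V14}.

{V8, V10, V14}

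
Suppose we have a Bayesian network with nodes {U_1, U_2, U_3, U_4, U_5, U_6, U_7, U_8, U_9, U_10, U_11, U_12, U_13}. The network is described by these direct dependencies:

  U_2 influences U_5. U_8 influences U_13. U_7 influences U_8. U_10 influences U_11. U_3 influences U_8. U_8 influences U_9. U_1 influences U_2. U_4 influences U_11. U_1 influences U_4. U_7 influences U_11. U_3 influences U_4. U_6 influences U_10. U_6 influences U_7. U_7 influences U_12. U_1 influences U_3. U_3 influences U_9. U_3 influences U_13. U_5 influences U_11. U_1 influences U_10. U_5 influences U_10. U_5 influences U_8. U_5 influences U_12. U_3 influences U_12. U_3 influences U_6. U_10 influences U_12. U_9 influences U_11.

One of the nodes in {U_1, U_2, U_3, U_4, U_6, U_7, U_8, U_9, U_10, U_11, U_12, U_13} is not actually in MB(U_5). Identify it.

U_13

Children of U_5: U_8, U_10, U_11, U_12.
U_5 has parent U_2.
Parents of each child, excluding U_5:
  U_8 also has parents U_3, U_7.
  parents(U_10) \ {U_5} = {U_1, U_6}.
  parents(U_11) \ {U_5} = {U_4, U_7, U_9, U_10}.
  U_12's other parents are U_3, U_7, U_10.
MB(U_5) = {U_1, U_2, U_3, U_4, U_6, U_7, U_8, U_9, U_10, U_11, U_12}.
U_13 is neither a parent, child, nor co-parent of U_5, so it does not belong.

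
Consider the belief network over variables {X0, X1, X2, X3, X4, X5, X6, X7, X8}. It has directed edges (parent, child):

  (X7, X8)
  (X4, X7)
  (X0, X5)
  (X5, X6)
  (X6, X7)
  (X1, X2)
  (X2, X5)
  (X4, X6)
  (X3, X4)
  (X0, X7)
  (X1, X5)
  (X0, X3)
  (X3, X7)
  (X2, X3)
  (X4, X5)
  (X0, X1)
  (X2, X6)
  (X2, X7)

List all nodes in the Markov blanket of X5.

A node's Markov blanket = Pa ∪ Ch ∪ (parents of Ch other than the node itself).
X5's parents: X0, X1, X2, X4.
Ch(X5) = {X6}.
Other parents of X5's children:
  X6's other parents are X2, X4.
Union: {X0, X1, X2, X4} ∪ {X6} ∪ {X2, X4} = {X0, X1, X2, X4, X6}.

{X0, X1, X2, X4, X6}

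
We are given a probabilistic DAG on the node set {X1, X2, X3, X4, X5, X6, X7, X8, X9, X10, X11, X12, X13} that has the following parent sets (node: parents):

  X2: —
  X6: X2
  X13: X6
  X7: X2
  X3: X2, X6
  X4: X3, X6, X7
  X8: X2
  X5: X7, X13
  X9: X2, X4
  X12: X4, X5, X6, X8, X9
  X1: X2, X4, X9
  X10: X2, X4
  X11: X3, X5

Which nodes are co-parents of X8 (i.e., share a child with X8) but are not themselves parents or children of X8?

{X4, X5, X6, X9}

Children of X8: X12.
  X12 also has parents X4, X5, X6, X9.
Excluding nodes already adjacent to X8 (X2, X12), the co-parent-only contribution is {X4, X5, X6, X9}.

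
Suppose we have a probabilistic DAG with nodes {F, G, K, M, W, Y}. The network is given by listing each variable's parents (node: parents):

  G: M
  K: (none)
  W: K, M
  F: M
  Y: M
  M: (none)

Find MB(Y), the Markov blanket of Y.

The Markov blanket of a node is its parents, its children, and the other parents of its children.
Y has no children.
Y's parents: M.
With no children, Y has no spouses; the co-parent set is empty.
Taking the union gives {M}.

{M}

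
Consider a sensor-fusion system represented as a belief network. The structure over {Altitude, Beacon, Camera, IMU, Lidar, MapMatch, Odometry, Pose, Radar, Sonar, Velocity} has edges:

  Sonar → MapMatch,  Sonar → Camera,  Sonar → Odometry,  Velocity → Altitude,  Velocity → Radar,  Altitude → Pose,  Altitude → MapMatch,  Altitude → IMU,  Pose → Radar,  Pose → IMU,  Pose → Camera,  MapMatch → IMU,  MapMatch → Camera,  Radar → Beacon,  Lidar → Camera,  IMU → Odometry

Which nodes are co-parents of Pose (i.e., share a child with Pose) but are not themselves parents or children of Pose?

{Lidar, MapMatch, Sonar, Velocity}

Children of Pose: Camera, IMU, Radar.
  Radar's other parent is Velocity.
  IMU's other parents are Altitude, MapMatch.
  parents(Camera) \ {Pose} = {Lidar, MapMatch, Sonar}.
Excluding nodes already adjacent to Pose (Altitude, Camera, IMU, Radar), the co-parent-only contribution is {Lidar, MapMatch, Sonar, Velocity}.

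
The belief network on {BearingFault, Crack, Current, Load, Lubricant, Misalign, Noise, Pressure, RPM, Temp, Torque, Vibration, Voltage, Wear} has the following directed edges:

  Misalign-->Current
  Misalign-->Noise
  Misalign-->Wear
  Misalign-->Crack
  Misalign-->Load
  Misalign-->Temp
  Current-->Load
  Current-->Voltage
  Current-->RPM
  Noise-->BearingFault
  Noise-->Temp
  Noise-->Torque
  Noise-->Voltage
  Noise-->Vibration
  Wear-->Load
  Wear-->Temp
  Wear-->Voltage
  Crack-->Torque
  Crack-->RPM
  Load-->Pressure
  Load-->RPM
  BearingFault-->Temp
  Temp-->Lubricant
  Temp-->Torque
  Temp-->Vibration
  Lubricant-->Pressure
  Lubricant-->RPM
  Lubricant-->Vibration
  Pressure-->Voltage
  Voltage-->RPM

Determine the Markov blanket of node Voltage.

{Crack, Current, Load, Lubricant, Noise, Pressure, RPM, Wear}

Voltage's parents: Current, Noise, Pressure, Wear.
Children of Voltage: RPM.
Parents of each child, excluding Voltage:
  RPM: Crack, Current, Load, Lubricant
So the Markov blanket of Voltage is {Crack, Current, Load, Lubricant, Noise, Pressure, RPM, Wear}.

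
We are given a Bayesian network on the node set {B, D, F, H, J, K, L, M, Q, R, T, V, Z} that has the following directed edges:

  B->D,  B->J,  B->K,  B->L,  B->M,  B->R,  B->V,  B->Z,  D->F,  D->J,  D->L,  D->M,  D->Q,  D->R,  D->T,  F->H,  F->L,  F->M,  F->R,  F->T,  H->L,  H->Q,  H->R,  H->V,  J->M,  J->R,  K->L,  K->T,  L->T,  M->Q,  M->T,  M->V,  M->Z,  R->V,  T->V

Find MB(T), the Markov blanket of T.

{B, D, F, H, K, L, M, R, V}

Recall MB(v) = parents ∪ children ∪ spouses, where spouses are the other parents of v's children.
T's parents: D, F, K, L, M.
T's children: V.
For each child, the remaining parents (spouses of T):
  V's other parents are B, H, M, R.
MB(T) = {B, D, F, H, K, L, M, R, V}.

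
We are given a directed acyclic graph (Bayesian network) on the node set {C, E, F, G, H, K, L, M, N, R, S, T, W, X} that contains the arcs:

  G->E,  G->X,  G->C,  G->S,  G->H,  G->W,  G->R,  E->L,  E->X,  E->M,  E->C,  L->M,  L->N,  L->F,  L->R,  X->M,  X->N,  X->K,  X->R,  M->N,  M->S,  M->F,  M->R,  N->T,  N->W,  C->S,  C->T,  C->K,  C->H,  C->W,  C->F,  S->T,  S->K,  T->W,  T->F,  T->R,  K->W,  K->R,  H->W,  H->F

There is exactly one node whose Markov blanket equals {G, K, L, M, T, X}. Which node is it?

The target node must have every member of {G, K, L, M, T, X} as a parent, child, or co-parent, and no others.
Parents of R: G, K, L, M, T, X; children: none; co-parents: none.
These exactly cover the given set, so the node is R.

R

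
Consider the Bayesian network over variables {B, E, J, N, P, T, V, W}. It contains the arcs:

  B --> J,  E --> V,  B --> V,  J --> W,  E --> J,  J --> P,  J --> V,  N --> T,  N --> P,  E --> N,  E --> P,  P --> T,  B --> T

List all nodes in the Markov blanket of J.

J's children: P, V, W.
Pa(J) = {B, E}.
For each child, the remaining parents (spouses of J):
  P also has parents E, N.
  V also has parents B, E.
  W: no additional parents.
Union: {B, E} ∪ {P, V, W} ∪ {B, E, N} = {B, E, N, P, V, W}.

{B, E, N, P, V, W}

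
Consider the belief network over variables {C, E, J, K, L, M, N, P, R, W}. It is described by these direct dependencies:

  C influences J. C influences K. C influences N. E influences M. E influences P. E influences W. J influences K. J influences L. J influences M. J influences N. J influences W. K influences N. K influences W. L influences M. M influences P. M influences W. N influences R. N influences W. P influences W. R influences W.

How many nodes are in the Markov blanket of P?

By definition, MB(P) is built from P's parents, P's children, and the co-parents of P.
Pa(P) = {E, M}.
Ch(P) = {W}.
Parents of each child, excluding P:
  W's other parents are E, J, K, M, N, R.
MB(P) = {E, J, K, M, N, R, W}, which has 7 nodes.

7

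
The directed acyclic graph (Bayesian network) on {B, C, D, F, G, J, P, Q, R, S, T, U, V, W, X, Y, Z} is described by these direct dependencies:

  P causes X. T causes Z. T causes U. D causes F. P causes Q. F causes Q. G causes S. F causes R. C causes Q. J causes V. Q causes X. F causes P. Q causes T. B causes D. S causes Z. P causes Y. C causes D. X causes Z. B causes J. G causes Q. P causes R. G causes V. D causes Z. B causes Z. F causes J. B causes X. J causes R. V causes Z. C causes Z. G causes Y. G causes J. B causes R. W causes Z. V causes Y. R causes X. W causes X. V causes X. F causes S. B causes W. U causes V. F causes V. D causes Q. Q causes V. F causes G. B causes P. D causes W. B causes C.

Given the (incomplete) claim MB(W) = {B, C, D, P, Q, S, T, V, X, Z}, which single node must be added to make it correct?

R

W's parents: B, D.
W's children: X, Z.
Parents of each child, excluding W:
  X's other parents are B, P, Q, R, V.
  parents(Z) \ {W} = {B, C, D, S, T, V, X}.
MB(W) = {B, C, D, P, Q, R, S, T, V, X, Z}.
Comparing with the claimed set, R is missing.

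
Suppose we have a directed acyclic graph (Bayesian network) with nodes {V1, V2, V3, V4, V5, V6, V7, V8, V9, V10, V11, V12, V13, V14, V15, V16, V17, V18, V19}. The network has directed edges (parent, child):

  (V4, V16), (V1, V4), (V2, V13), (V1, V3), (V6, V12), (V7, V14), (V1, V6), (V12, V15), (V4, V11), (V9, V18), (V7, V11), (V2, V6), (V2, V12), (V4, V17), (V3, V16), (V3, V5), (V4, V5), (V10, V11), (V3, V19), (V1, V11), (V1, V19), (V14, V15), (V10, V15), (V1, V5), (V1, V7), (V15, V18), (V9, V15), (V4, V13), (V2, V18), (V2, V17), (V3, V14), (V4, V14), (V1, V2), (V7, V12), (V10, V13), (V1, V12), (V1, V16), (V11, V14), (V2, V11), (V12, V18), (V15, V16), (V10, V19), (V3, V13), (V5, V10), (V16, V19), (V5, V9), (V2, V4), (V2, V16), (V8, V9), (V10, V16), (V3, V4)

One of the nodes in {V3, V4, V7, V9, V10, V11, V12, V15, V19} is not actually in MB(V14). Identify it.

V19

Parents of V14: V3, V4, V7, V11.
V14's children: V15.
Co-parents of V14 (other parents of its children):
  V15 also has parents V9, V10, V12.
MB(V14) = {V3, V4, V7, V9, V10, V11, V12, V15}.
V19 is neither a parent, child, nor co-parent of V14, so it does not belong.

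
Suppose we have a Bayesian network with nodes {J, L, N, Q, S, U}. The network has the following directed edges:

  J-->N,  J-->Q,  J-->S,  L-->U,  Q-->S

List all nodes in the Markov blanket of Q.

{J, S}

Ch(Q) = {S}.
Q has parent J.
For each child, the remaining parents (spouses of Q):
  S also has parent J.
Taking the union gives {J, S}.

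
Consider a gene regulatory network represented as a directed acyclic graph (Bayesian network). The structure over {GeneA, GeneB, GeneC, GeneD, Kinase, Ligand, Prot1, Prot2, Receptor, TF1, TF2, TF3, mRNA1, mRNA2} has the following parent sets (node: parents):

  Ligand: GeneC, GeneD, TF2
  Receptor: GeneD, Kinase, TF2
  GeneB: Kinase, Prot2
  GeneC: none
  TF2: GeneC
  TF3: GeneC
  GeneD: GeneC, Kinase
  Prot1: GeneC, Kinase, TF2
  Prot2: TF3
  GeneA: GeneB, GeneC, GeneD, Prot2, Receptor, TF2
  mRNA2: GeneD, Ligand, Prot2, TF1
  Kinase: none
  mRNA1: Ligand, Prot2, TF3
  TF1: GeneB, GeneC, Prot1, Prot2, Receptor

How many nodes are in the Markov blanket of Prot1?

Prot1's parents: GeneC, Kinase, TF2.
Prot1 has child TF1.
Parents of each child, excluding Prot1:
  TF1 also has parents GeneB, GeneC, Prot2, Receptor.
MB(Prot1) = {GeneB, GeneC, Kinase, Prot2, Receptor, TF1, TF2}, which has 7 nodes.

7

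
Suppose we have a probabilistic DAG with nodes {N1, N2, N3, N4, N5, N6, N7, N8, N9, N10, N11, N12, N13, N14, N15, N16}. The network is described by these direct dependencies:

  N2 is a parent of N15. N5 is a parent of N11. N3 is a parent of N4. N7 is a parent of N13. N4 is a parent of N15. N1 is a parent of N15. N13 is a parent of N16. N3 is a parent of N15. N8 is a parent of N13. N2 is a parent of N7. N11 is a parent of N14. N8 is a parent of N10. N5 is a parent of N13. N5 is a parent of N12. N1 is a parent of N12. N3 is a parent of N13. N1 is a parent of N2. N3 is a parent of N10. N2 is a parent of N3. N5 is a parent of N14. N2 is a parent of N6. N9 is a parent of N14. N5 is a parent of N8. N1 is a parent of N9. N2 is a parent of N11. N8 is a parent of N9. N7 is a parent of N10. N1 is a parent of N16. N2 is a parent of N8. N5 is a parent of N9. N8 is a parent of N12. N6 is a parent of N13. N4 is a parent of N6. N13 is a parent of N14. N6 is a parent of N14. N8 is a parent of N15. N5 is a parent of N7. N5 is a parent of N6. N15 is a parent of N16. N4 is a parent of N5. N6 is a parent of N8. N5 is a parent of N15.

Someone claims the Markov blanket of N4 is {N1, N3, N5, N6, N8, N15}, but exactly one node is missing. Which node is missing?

Recall MB(v) = parents ∪ children ∪ spouses, where spouses are the other parents of v's children.
N4 has children N5, N6, N15.
Pa(N4) = {N3}.
Parents of each child, excluding N4:
  N5: —
  N6: N2, N5
  N15: N1, N2, N3, N5, N8
MB(N4) = {N1, N2, N3, N5, N6, N8, N15}.
Comparing with the claimed set, N2 is missing.

N2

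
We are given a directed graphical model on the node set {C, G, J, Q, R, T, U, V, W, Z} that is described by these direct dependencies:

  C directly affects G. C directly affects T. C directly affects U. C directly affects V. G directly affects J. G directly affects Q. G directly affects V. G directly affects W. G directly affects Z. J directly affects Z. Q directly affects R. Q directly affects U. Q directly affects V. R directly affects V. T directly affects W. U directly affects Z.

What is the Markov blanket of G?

{C, J, Q, R, T, U, V, W, Z}

Recall MB(v) = parents ∪ children ∪ spouses, where spouses are the other parents of v's children.
Parents of G: C.
G's children: J, Q, V, W, Z.
Co-parents of G (other parents of its children):
  J has no other parent.
  Q: no additional parents.
  parents(V) \ {G} = {C, Q, R}.
  parents(W) \ {G} = {T}.
  Z's other parents are J, U.
Taking the union gives {C, J, Q, R, T, U, V, W, Z}.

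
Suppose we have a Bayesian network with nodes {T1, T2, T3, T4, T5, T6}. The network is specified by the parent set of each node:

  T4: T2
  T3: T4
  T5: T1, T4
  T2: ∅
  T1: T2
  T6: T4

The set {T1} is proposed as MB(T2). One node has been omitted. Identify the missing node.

T4

T2's children: T1, T4.
T2's parents: none.
Co-parents of T2 (other parents of its children):
  T1: —
  T4: —
MB(T2) = {T1, T4}.
Comparing with the claimed set, T4 is missing.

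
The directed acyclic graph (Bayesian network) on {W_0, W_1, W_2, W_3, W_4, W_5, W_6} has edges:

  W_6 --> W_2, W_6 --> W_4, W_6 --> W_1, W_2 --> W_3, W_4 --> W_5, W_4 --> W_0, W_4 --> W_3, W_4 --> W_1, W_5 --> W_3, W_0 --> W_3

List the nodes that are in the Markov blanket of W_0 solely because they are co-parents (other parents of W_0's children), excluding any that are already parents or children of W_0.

{W_2, W_5}

Children of W_0: W_3.
  parents(W_3) \ {W_0} = {W_2, W_4, W_5}.
Excluding nodes already adjacent to W_0 (W_3, W_4), the co-parent-only contribution is {W_2, W_5}.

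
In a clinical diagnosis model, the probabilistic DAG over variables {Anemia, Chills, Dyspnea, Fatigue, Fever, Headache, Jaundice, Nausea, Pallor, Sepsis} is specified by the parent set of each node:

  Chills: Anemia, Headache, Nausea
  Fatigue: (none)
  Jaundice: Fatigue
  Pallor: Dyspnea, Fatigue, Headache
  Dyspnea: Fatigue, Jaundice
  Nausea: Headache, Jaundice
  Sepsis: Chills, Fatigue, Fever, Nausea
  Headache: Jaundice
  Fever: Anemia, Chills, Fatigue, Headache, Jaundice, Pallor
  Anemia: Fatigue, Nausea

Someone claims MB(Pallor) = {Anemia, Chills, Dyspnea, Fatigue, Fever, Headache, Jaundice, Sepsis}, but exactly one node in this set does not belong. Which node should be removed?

Sepsis

By definition, MB(Pallor) is built from Pallor's parents, Pallor's children, and the co-parents of Pallor.
Ch(Pallor) = {Fever}.
Pa(Pallor) = {Dyspnea, Fatigue, Headache}.
Parents of each child, excluding Pallor:
  parents(Fever) \ {Pallor} = {Anemia, Chills, Fatigue, Headache, Jaundice}.
MB(Pallor) = {Anemia, Chills, Dyspnea, Fatigue, Fever, Headache, Jaundice}.
Sepsis is neither a parent, child, nor co-parent of Pallor, so it does not belong.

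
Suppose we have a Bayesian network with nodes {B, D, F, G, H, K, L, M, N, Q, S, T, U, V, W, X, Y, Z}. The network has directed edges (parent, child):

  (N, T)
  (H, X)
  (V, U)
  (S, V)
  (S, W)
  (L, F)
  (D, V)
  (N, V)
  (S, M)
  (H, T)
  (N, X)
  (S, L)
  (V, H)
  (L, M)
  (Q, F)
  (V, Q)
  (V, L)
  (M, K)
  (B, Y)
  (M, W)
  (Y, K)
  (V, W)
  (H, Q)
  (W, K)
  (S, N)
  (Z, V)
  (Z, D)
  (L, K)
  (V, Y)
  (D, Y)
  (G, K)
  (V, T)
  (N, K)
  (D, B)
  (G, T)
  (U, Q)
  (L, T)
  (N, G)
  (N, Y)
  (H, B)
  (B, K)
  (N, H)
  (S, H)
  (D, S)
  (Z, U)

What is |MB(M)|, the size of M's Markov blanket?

9

By definition, MB(M) is built from M's parents, M's children, and the co-parents of M.
Parents of M: L, S.
M has children K, W.
Other parents of M's children:
  parents(W) \ {M} = {S, V}.
  K also has parents B, G, L, N, W, Y.
MB(M) = {B, G, K, L, N, S, V, W, Y}, which has 9 nodes.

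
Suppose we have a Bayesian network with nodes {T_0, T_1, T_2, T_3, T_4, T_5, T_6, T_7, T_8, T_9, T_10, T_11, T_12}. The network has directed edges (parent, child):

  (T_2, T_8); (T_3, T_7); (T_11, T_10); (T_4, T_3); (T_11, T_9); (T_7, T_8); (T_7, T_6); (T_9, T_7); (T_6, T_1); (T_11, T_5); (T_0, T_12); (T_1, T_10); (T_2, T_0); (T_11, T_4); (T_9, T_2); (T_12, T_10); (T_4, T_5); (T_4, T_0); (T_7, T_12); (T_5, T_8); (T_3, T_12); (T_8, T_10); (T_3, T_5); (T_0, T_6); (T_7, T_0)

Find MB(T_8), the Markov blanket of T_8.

T_8 has child T_10.
Parents of T_8: T_2, T_5, T_7.
Other parents of T_8's children:
  T_10's other parents are T_1, T_11, T_12.
MB(T_8) = {T_1, T_2, T_5, T_7, T_10, T_11, T_12}.

{T_1, T_2, T_5, T_7, T_10, T_11, T_12}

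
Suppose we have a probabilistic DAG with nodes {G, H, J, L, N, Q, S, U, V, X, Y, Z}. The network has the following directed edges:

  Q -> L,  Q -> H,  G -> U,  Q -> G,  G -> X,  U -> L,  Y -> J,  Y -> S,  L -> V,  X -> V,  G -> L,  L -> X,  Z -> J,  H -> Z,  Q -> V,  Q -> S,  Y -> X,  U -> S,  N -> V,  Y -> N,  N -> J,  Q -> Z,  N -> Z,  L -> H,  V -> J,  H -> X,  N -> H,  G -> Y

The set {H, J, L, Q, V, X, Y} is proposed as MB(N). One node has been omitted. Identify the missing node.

A node's Markov blanket = Pa ∪ Ch ∪ (parents of Ch other than the node itself).
N has children H, J, V, Z.
N has parent Y.
Co-parents of N (other parents of its children):
  H: L, Q
  Z: H, Q
  V: L, Q, X
  J: V, Y, Z
MB(N) = {H, J, L, Q, V, X, Y, Z}.
Comparing with the claimed set, Z is missing.

Z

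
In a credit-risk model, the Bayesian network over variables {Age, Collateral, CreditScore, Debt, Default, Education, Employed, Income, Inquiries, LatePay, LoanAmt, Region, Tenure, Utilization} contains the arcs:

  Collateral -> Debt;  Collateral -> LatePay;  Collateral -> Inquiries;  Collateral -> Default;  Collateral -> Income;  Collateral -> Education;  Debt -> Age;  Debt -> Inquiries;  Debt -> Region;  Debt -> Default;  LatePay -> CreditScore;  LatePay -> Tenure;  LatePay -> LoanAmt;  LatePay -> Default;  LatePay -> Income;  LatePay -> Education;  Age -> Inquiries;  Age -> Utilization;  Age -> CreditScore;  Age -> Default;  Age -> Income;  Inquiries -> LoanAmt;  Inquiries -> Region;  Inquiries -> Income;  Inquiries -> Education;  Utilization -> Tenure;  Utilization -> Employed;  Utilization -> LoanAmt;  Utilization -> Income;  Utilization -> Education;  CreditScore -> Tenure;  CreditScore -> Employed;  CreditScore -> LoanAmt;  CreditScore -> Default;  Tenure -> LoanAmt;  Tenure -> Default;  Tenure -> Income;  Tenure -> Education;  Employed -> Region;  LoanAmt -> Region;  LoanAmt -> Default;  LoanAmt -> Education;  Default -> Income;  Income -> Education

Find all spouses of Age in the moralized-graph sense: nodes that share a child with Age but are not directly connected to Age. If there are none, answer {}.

{Collateral, LatePay, LoanAmt, Tenure}

Children of Age: CreditScore, Default, Income, Inquiries, Utilization.
  Inquiries also has parents Collateral, Debt.
  Utilization: no additional parents.
  CreditScore also has parent LatePay.
  Default's other parents are Collateral, CreditScore, Debt, LatePay, LoanAmt, Tenure.
  Income's other parents are Collateral, Default, Inquiries, LatePay, Tenure, Utilization.
Excluding nodes already adjacent to Age (CreditScore, Debt, Default, Income, Inquiries, Utilization), the co-parent-only contribution is {Collateral, LatePay, LoanAmt, Tenure}.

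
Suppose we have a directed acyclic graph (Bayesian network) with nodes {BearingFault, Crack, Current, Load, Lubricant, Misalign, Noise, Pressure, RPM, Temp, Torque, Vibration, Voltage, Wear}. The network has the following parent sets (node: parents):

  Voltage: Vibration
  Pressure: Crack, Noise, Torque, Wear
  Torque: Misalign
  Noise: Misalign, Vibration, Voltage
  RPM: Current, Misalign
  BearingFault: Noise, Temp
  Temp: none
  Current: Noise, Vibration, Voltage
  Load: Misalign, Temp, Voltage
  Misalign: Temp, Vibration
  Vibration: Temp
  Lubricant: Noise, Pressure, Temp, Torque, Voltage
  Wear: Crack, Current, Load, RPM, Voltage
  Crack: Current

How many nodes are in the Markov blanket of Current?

Current has parents Noise, Vibration, Voltage.
Ch(Current) = {Crack, RPM, Wear}.
For each child, the remaining parents (spouses of Current):
  Crack has no other parent.
  RPM also has parent Misalign.
  Wear also has parents Crack, Load, RPM, Voltage.
MB(Current) = {Crack, Load, Misalign, Noise, RPM, Vibration, Voltage, Wear}, which has 8 nodes.

8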